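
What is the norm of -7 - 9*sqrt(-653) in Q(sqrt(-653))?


N(a + b*sqrt(d)) = a^2 - d*b^2
= (-7)^2 - (-653)*(-9)^2
= 49 + 52893
= 52942

52942


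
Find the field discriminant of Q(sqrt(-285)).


For K = Q(sqrt(d)) with d squarefree: disc(K) = d if d = 1 mod 4, and disc(K) = 4d if d = 2 or 3 mod 4.
Here d = -285, and d mod 4 = 3.
d = 3 mod 4, not 1 (O_K = Z[sqrt(d)]), so disc(K) = 4d = 4 * (-285) = -1140

-1140


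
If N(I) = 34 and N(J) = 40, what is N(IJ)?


N(IJ) = N(I) * N(J)
= 34 * 40
= 1360

1360


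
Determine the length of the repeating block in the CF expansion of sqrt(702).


Run the CF algorithm for sqrt(702).
a_0 = floor(sqrt(702)) = 26; set m_0=0, q_0=1.
Recurrence: m' = q*a - m,  q' = (d - m'^2)/q,  a' = floor((a_0 + m')/q').
  step 1: m=26, q=26, a=2
  step 2: m=26, q=1, a=52
a_2 = 2*a_0 = 52, so the period closes here.
sqrt(702) = [26; 2, 52]
Period length = 2

2


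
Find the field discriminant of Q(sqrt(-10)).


For K = Q(sqrt(d)) with d squarefree: disc(K) = d if d = 1 mod 4, and disc(K) = 4d if d = 2 or 3 mod 4.
Here d = -10, and d mod 4 = 2.
d = 2 mod 4, not 1 (O_K = Z[sqrt(d)]), so disc(K) = 4d = 4 * (-10) = -40

-40


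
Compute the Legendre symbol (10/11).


p = 11 is prime, so compute (10/11) with the reciprocity algorithm (Jacobi-symbol steps: pull out 2s via (2/n), flip via reciprocity, reduce):
  pull out 2: (2/11) = -1  (since 11 mod 8 = 3)
  reciprocity: (5/11) -> +(11/5)
  reduce: (1/5)
  (1/5) = 1
Product of signs = -1
(10/11) = -1

-1


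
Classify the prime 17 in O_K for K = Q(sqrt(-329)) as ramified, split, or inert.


K = Q(sqrt(-329)). Since d mod 4 = 3, disc(K) = -1316.
Check p | disc: -1316 mod 17 = 10.
p does not divide disc. Compute Legendre symbol (d/p):
11^((17-1)/2) mod 17 = -1
(d/p) = -1, so p is inert: (p) stays prime with e=1, f=2, g=1.
Therefore p is inert.

inert


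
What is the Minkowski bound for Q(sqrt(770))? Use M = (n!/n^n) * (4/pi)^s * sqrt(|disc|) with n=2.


d = 770, d mod 4 = 2, so disc(K) = 4d = 3080; |disc(K)| = 3080
Real quadratic field, so n = 2, s = r2 = 0, r1 = 2
M = (n!/n^n) * (4/pi)^s * sqrt(|disc(K)|) = (2!/2^2) * (4/pi)^0 * sqrt(3080)
= 0.5 * 1.000000 * 55.497748
= 27.7489

27.7489


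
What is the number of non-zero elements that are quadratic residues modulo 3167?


For prime p, the number of non-zero quadratic residues is (p-1)/2.
= (3167-1)/2
= 1583

1583


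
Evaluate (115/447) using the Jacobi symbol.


Compute (115/447) via quadratic reciprocity:
  reciprocity: (115/447) -> -(447/115)
  reduce: (102/115)
  pull out 2: (2/115) = -1  (since 115 mod 8 = 3)
  reciprocity: (51/115) -> -(115/51)
  reduce: (13/51)
  reciprocity: (13/51) -> +(51/13)
  reduce: (12/13)
  pull out 2: (2/13) = -1  (since 13 mod 8 = 5)
  pull out 2: (2/13) = -1  (since 13 mod 8 = 5)
  reciprocity: (3/13) -> +(13/3)
  reduce: (1/3)
  (1/3) = 1
Product of signs = -1

-1


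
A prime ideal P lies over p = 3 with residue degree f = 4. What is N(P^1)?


N(P^a) = p^(a*f)
= 3^(1*4)
= 3^4
= 81

81


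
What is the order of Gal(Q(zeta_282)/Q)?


|Gal(Q(zeta_282)/Q)| = phi(282)
= 92

92


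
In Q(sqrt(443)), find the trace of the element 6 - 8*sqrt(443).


Tr(a + b*sqrt(d)) = (a + b*sqrt(d)) + (a - b*sqrt(d)) = 2a
= 2 * (6)
= 12

12


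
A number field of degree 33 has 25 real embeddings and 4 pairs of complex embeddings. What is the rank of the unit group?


By Dirichlet's unit theorem:
rank = r1 + r2 - 1
= 25 + 4 - 1
= 28

28


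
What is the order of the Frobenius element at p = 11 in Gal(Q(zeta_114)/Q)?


The Frobenius at p in Gal(Q(zeta_n)/Q) = (Z/nZ)* is the class of p, so its order is ord_114(11), the smallest k >= 1 with 11^k = 1 mod 114.
n = 114 = 2 * 3 * 19, phi(114) = 36; the order divides phi(n).
Divisors of 36: 1, 2, 3, 4, 6, 9, 12, 18, 36
Repeated squaring mod 114: 11^1 = 11, 11^2 = 7, 11^4 = 49, 11^8 = 7, 11^16 = 49, 11^32 = 7
Test divisors in increasing order:
  k=1: 11^1 = 11 mod 114
  k=2: 11^2 = 7 mod 114
  k=3: 11^3 = 7 * 11 = 77 mod 114
  k=4: 11^4 = 49 mod 114
  k=6: 11^6 = 49 * 7 = 1 mod 114  <- first divisor giving 1
Order = 6

6


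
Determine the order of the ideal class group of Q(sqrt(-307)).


K = Q(sqrt(-307)). d mod 4 = 1, so D = disc(K) = d = -307
h(K) equals the number of primitive reduced positive-definite forms (a, b, c) = a*x^2 + b*x*y + c*y^2 with b^2 - 4ac = D,
where reduced means |b| <= a <= c, with b >= 0 whenever |b| = a or a = c, and primitive means gcd(a, b, c) = 1.
Reduced forces 3a^2 <= |D| = 307, so 1 <= a <= 10; b must have the parity of D, and c = (b^2 - D)/(4a) must be an integer >= a.
Enumerate a = 1..10, b in [-a, a]:
  a=1: (1, 1, 77)  [1]
  a=2..6: none
  a=7: (7, -1, 11), (7, 1, 11)  [2]
  a=8..10: none
Total reduced forms: 1 + 2 = 3
h = 3

3


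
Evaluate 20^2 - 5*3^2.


x^2 - d*y^2
= 20^2 - 5*3^2
= 400 - 45
= 355

355


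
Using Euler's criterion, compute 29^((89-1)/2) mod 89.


p = 89 is prime and the exponent is (p-1)/2 = 44, so by Euler's criterion 29^44 = (29/89) = +1 or -1 mod 89.
Compute by square-and-multiply:
  44 = 32 + 8 + 4 (binary 101100)
  Repeated squaring mod 89: 29^1 = 29, 29^2 = 40, 29^4 = 87, 29^8 = 4, 29^16 = 16, 29^32 = 78
  29^44 = 29^32 * 29^8 * 29^4 = 78 * 4 * 87 mod 89
    78 * 4 = 312 = 45 mod 89
    45 * 87 = 3915 = 88 mod 89
  29^44 = 88 mod 89
Result 88 = p - 1 = -1 mod 89: 29 is a quadratic non-residue mod 89. As a residue in [0, p-1] the value is 88.
29^44 mod 89 = 88

88


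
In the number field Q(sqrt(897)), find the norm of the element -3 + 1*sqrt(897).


N(a + b*sqrt(d)) = a^2 - d*b^2
= (-3)^2 - (897)*(1)^2
= 9 - 897
= -888

-888


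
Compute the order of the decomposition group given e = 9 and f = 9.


|D_P| = e * f
= 9 * 9
= 81

81


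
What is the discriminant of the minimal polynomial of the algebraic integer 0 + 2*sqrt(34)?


The element 0 + 2*sqrt(34) has minimal polynomial:
x^2 + 0*x - 136
Discriminant = (0)^2 - 4*(-136)
= 0 + 544
= 544

544


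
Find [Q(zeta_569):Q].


The degree equals Euler's totient phi(569).
569 = 569
phi(569) = 568

568


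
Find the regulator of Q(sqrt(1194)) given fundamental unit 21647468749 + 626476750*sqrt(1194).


epsilon = 21647468749 + 626476750*sqrt(1194)
= 4.3295e+10
R = ln(4.3295e+10)
= 24.4913

24.4913


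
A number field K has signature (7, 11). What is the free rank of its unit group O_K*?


By Dirichlet's unit theorem:
rank = r1 + r2 - 1
= 7 + 11 - 1
= 17

17


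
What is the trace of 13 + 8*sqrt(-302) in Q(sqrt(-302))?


Tr(a + b*sqrt(d)) = (a + b*sqrt(d)) + (a - b*sqrt(d)) = 2a
= 2 * (13)
= 26

26


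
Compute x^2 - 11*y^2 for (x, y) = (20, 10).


x^2 - d*y^2
= 20^2 - 11*10^2
= 400 - 1100
= -700

-700


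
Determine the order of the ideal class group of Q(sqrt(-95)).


K = Q(sqrt(-95)). d mod 4 = 1, so D = disc(K) = d = -95
h(K) equals the number of primitive reduced positive-definite forms (a, b, c) = a*x^2 + b*x*y + c*y^2 with b^2 - 4ac = D,
where reduced means |b| <= a <= c, with b >= 0 whenever |b| = a or a = c, and primitive means gcd(a, b, c) = 1.
Reduced forces 3a^2 <= |D| = 95, so 1 <= a <= 5; b must have the parity of D, and c = (b^2 - D)/(4a) must be an integer >= a.
Enumerate a = 1..5, b in [-a, a]:
  a=1: (1, 1, 24)  [1]
  a=2: (2, -1, 12), (2, 1, 12)  [2]
  a=3: (3, -1, 8), (3, 1, 8)  [2]
  a=4: (4, -1, 6), (4, 1, 6)  [2]
  a=5: (5, 5, 6)  [1]
Total reduced forms: 1 + 2 + 2 + 2 + 1 = 8
h = 8

8


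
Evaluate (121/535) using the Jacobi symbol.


Compute (121/535) via quadratic reciprocity:
  reciprocity: (121/535) -> +(535/121)
  reduce: (51/121)
  reciprocity: (51/121) -> +(121/51)
  reduce: (19/51)
  reciprocity: (19/51) -> -(51/19)
  reduce: (13/19)
  reciprocity: (13/19) -> +(19/13)
  reduce: (6/13)
  pull out 2: (2/13) = -1  (since 13 mod 8 = 5)
  reciprocity: (3/13) -> +(13/3)
  reduce: (1/3)
  (1/3) = 1
Product of signs = 1

1


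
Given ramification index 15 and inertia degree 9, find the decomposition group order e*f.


|D_P| = e * f
= 15 * 9
= 135

135


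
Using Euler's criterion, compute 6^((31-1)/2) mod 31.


p = 31 is prime and the exponent is (p-1)/2 = 15, so by Euler's criterion 6^15 = (6/31) = +1 or -1 mod 31.
Compute by square-and-multiply:
  15 = 8 + 4 + 2 + 1 (binary 1111)
  Repeated squaring mod 31: 6^1 = 6, 6^2 = 5, 6^4 = 25, 6^8 = 5
  6^15 = 6^8 * 6^4 * 6^2 * 6^1 = 5 * 25 * 5 * 6 mod 31
    5 * 25 = 125 = 1 mod 31
    1 * 5 = 5 = 5 mod 31
    5 * 6 = 30 = 30 mod 31
  6^15 = 30 mod 31
Result 30 = p - 1 = -1 mod 31: 6 is a quadratic non-residue mod 31. As a residue in [0, p-1] the value is 30.
6^15 mod 31 = 30

30


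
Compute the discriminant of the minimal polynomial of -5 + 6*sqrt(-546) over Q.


The element -5 + 6*sqrt(-546) has minimal polynomial:
x^2 + 10*x + 19681
Discriminant = (10)^2 - 4*(19681)
= 100 - 78724
= -78624

-78624


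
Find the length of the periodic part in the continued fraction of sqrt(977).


Run the CF algorithm for sqrt(977).
a_0 = floor(sqrt(977)) = 31; set m_0=0, q_0=1.
Recurrence: m' = q*a - m,  q' = (d - m'^2)/q,  a' = floor((a_0 + m')/q').
  step 1: m=31, q=16, a=3
  step 2: m=17, q=43, a=1
  step 3: m=26, q=7, a=8
  step 4: m=30, q=11, a=5
  step 5: m=25, q=32, a=1
  step 6: m=7, q=29, a=1
  step 7: m=22, q=17, a=3
  step 8: m=29, q=8, a=7
  step 9: m=27, q=31, a=1
  step 10: m=4, q=31, a=1
  step 11: m=27, q=8, a=7
  step 12: m=29, q=17, a=3
  step 13: m=22, q=29, a=1
  step 14: m=7, q=32, a=1
  step 15: m=25, q=11, a=5
  step 16: m=30, q=7, a=8
  step 17: m=26, q=43, a=1
  step 18: m=17, q=16, a=3
  step 19: m=31, q=1, a=62
a_19 = 2*a_0 = 62, so the period closes here.
sqrt(977) = [31; 3, 1, 8, 5, 1, 1, 3, 7, 1, 1, 7, 3, 1, 1, 5, 8, 1, 3, 62]
Period length = 19

19


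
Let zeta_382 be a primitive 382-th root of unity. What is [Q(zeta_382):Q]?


The degree equals Euler's totient phi(382).
382 = 2 * 191
phi(382) = 190

190


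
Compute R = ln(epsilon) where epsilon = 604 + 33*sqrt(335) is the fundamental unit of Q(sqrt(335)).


epsilon = 604 + 33*sqrt(335)
= 1207.9992
R = ln(1207.9992)
= 7.0967

7.0967


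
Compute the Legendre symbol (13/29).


p = 29 is prime, so compute (13/29) with the reciprocity algorithm (Jacobi-symbol steps: pull out 2s via (2/n), flip via reciprocity, reduce):
  reciprocity: (13/29) -> +(29/13)
  reduce: (3/13)
  reciprocity: (3/13) -> +(13/3)
  reduce: (1/3)
  (1/3) = 1
Product of signs = 1
(13/29) = 1

1


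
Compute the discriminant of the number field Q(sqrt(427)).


For K = Q(sqrt(d)) with d squarefree: disc(K) = d if d = 1 mod 4, and disc(K) = 4d if d = 2 or 3 mod 4.
Here d = 427, and d mod 4 = 3.
d = 3 mod 4, not 1 (O_K = Z[sqrt(d)]), so disc(K) = 4d = 4 * (427) = 1708

1708


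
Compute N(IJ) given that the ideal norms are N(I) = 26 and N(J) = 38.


N(IJ) = N(I) * N(J)
= 26 * 38
= 988

988


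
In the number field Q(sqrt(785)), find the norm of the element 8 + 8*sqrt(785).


N(a + b*sqrt(d)) = a^2 - d*b^2
= (8)^2 - (785)*(8)^2
= 64 - 50240
= -50176

-50176


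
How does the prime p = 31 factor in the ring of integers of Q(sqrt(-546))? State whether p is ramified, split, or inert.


K = Q(sqrt(-546)). Since d mod 4 = 2, disc(K) = -2184.
Check p | disc: -2184 mod 31 = 17.
p does not divide disc. Compute Legendre symbol (d/p):
12^((31-1)/2) mod 31 = -1
(d/p) = -1, so p is inert: (p) stays prime with e=1, f=2, g=1.
Therefore p is inert.

inert


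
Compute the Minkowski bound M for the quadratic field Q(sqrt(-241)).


d = -241, d mod 4 = 3, so disc(K) = 4d = -964; |disc(K)| = 964
Imaginary quadratic field, so n = 2, s = r2 = 1, r1 = 0
M = (n!/n^n) * (4/pi)^s * sqrt(|disc(K)|) = (2!/2^2) * (4/pi)^1 * sqrt(964)
= 0.5 * 1.273240 * 31.048349
= 19.7660

19.7660


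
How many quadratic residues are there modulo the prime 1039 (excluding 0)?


For prime p, the number of non-zero quadratic residues is (p-1)/2.
= (1039-1)/2
= 519

519


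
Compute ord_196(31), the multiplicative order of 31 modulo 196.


We want ord_196(31), the smallest k >= 1 with 31^k = 1 mod 196.
n = 196 = 2^2 * 7^2, phi(196) = 84; the order divides phi(n).
Divisors of 84: 1, 2, 3, 4, 6, 7, 12, 14, 21, 28, 42, 84
Repeated squaring mod 196: 31^1 = 31, 31^2 = 177, 31^4 = 165, 31^8 = 177, 31^16 = 165, 31^32 = 177, 31^64 = 165
Test divisors in increasing order:
  k=1: 31^1 = 31 mod 196
  k=2: 31^2 = 177 mod 196
  k=3: 31^3 = 177 * 31 = 195 mod 196
  k=4: 31^4 = 165 mod 196
  k=6: 31^6 = 165 * 177 = 1 mod 196  <- first divisor giving 1
Order = 6

6


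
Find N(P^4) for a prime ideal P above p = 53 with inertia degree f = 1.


N(P^a) = p^(a*f)
= 53^(4*1)
= 53^4
= 7890481

7890481


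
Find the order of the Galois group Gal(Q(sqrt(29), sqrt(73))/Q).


The 2 square roots of distinct primes are multiplicatively independent over Q,
so [K:Q] = 2^2 and Gal(K/Q) is isomorphic to (Z/2Z)^2.
|Gal| = 2^2 = 4

4


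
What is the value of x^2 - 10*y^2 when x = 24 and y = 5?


x^2 - d*y^2
= 24^2 - 10*5^2
= 576 - 250
= 326

326


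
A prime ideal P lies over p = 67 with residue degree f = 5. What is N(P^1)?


N(P^a) = p^(a*f)
= 67^(1*5)
= 67^5
= 1350125107

1350125107


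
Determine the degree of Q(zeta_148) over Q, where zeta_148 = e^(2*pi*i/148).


The degree equals Euler's totient phi(148).
148 = 2^2 * 37
phi(148) = 72

72


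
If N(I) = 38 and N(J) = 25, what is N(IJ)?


N(IJ) = N(I) * N(J)
= 38 * 25
= 950

950


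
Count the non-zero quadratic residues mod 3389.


For prime p, the number of non-zero quadratic residues is (p-1)/2.
= (3389-1)/2
= 1694

1694


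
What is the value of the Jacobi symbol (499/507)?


Compute (499/507) via quadratic reciprocity:
  reciprocity: (499/507) -> -(507/499)
  reduce: (8/499)
  pull out 2: (2/499) = -1  (since 499 mod 8 = 3)
  pull out 2: (2/499) = -1  (since 499 mod 8 = 3)
  pull out 2: (2/499) = -1  (since 499 mod 8 = 3)
  (1/499) = 1
Product of signs = 1

1


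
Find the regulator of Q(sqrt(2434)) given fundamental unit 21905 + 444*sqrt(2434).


epsilon = 21905 + 444*sqrt(2434)
= 43810.0000
R = ln(43810.0000)
= 10.6876

10.6876


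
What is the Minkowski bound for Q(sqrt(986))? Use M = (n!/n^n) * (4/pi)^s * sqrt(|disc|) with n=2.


d = 986, d mod 4 = 2, so disc(K) = 4d = 3944; |disc(K)| = 3944
Real quadratic field, so n = 2, s = r2 = 0, r1 = 2
M = (n!/n^n) * (4/pi)^s * sqrt(|disc(K)|) = (2!/2^2) * (4/pi)^0 * sqrt(3944)
= 0.5 * 1.000000 * 62.801274
= 31.4006

31.4006


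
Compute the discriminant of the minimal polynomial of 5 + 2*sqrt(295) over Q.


The element 5 + 2*sqrt(295) has minimal polynomial:
x^2 - 10*x - 1155
Discriminant = (-10)^2 - 4*(-1155)
= 100 + 4620
= 4720

4720


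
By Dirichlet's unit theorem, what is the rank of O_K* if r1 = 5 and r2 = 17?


By Dirichlet's unit theorem:
rank = r1 + r2 - 1
= 5 + 17 - 1
= 21

21


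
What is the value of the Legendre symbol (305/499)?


p = 499 is prime, so compute (305/499) with the reciprocity algorithm (Jacobi-symbol steps: pull out 2s via (2/n), flip via reciprocity, reduce):
  reciprocity: (305/499) -> +(499/305)
  reduce: (194/305)
  pull out 2: (2/305) = +1  (since 305 mod 8 = 1)
  reciprocity: (97/305) -> +(305/97)
  reduce: (14/97)
  pull out 2: (2/97) = +1  (since 97 mod 8 = 1)
  reciprocity: (7/97) -> +(97/7)
  reduce: (6/7)
  pull out 2: (2/7) = +1  (since 7 mod 8 = 7)
  reciprocity: (3/7) -> -(7/3)
  reduce: (1/3)
  (1/3) = 1
Product of signs = -1
(305/499) = -1

-1


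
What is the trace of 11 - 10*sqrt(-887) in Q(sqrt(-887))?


Tr(a + b*sqrt(d)) = (a + b*sqrt(d)) + (a - b*sqrt(d)) = 2a
= 2 * (11)
= 22

22


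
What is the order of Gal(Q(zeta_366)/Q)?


|Gal(Q(zeta_366)/Q)| = phi(366)
= 120

120


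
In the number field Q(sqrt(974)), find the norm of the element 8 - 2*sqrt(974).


N(a + b*sqrt(d)) = a^2 - d*b^2
= (8)^2 - (974)*(-2)^2
= 64 - 3896
= -3832

-3832


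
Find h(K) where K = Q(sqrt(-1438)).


K = Q(sqrt(-1438)). d mod 4 = 2, so D = disc(K) = 4d = -5752
h(K) equals the number of primitive reduced positive-definite forms (a, b, c) = a*x^2 + b*x*y + c*y^2 with b^2 - 4ac = D,
where reduced means |b| <= a <= c, with b >= 0 whenever |b| = a or a = c, and primitive means gcd(a, b, c) = 1.
Reduced forces 3a^2 <= |D| = 5752, so 1 <= a <= 43; b must have the parity of D, and c = (b^2 - D)/(4a) must be an integer >= a.
Enumerate a = 1..43, b in [-a, a]:
  a=1: (1, 0, 1438)  [1]
  a=2: (2, 0, 719)  [1]
  a=3..6: none
  a=7: (7, -4, 206), (7, 4, 206)  [2]
  a=8..10: none
  a=11: (11, -10, 133), (11, 10, 133)  [2]
  a=12..13: none
  a=14: (14, -4, 103), (14, 4, 103)  [2]
  a=15..18: none
  a=19: (19, -10, 77), (19, 10, 77)  [2]
  a=20..21: none
  a=22: (22, -12, 67), (22, 12, 67)  [2]
  a=23..30: none
  a=31: (31, -18, 49), (31, 18, 49)  [2]
  a=32..37: none
  a=38: (38, -28, 43), (38, 28, 43)  [2]
  a=39..43: none
Total reduced forms: 1 + 1 + 2 + 2 + 2 + 2 + 2 + 2 + 2 = 16
h = 16

16


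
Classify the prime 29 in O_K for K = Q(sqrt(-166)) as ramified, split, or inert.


K = Q(sqrt(-166)). Since d mod 4 = 2, disc(K) = -664.
Check p | disc: -664 mod 29 = 3.
p does not divide disc. Compute Legendre symbol (d/p):
8^((29-1)/2) mod 29 = -1
(d/p) = -1, so p is inert: (p) stays prime with e=1, f=2, g=1.
Therefore p is inert.

inert


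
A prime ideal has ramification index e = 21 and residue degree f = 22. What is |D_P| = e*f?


|D_P| = e * f
= 21 * 22
= 462

462


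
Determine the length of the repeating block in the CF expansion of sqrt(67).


Run the CF algorithm for sqrt(67).
a_0 = floor(sqrt(67)) = 8; set m_0=0, q_0=1.
Recurrence: m' = q*a - m,  q' = (d - m'^2)/q,  a' = floor((a_0 + m')/q').
  step 1: m=8, q=3, a=5
  step 2: m=7, q=6, a=2
  step 3: m=5, q=7, a=1
  step 4: m=2, q=9, a=1
  step 5: m=7, q=2, a=7
  step 6: m=7, q=9, a=1
  step 7: m=2, q=7, a=1
  step 8: m=5, q=6, a=2
  step 9: m=7, q=3, a=5
  step 10: m=8, q=1, a=16
a_10 = 2*a_0 = 16, so the period closes here.
sqrt(67) = [8; 5, 2, 1, 1, 7, 1, 1, 2, 5, 16]
Period length = 10

10


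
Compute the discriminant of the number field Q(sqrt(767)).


For K = Q(sqrt(d)) with d squarefree: disc(K) = d if d = 1 mod 4, and disc(K) = 4d if d = 2 or 3 mod 4.
Here d = 767, and d mod 4 = 3.
d = 3 mod 4, not 1 (O_K = Z[sqrt(d)]), so disc(K) = 4d = 4 * (767) = 3068

3068


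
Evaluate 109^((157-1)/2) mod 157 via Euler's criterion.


p = 157 is prime and the exponent is (p-1)/2 = 78, so by Euler's criterion 109^78 = (109/157) = +1 or -1 mod 157.
Compute by square-and-multiply:
  78 = 64 + 8 + 4 + 2 (binary 1001110)
  Repeated squaring mod 157: 109^1 = 109, 109^2 = 106, 109^4 = 89, 109^8 = 71, 109^16 = 17, 109^32 = 132, 109^64 = 154
  109^78 = 109^64 * 109^8 * 109^4 * 109^2 = 154 * 71 * 89 * 106 mod 157
    154 * 71 = 10934 = 101 mod 157
    101 * 89 = 8989 = 40 mod 157
    40 * 106 = 4240 = 1 mod 157
  109^78 = 1 mod 157
Result 1: 109 is a quadratic residue mod 157.
109^78 mod 157 = 1

1


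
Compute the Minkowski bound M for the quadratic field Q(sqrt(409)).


d = 409, d mod 4 = 1, so disc(K) = d = 409; |disc(K)| = 409
Real quadratic field, so n = 2, s = r2 = 0, r1 = 2
M = (n!/n^n) * (4/pi)^s * sqrt(|disc(K)|) = (2!/2^2) * (4/pi)^0 * sqrt(409)
= 0.5 * 1.000000 * 20.223748
= 10.1119

10.1119


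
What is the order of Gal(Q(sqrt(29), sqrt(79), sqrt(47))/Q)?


The 3 square roots of distinct primes are multiplicatively independent over Q,
so [K:Q] = 2^3 and Gal(K/Q) is isomorphic to (Z/2Z)^3.
|Gal| = 2^3 = 8

8


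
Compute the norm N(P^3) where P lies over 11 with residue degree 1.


N(P^a) = p^(a*f)
= 11^(3*1)
= 11^3
= 1331

1331


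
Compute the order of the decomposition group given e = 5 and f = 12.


|D_P| = e * f
= 5 * 12
= 60

60


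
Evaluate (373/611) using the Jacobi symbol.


Compute (373/611) via quadratic reciprocity:
  reciprocity: (373/611) -> +(611/373)
  reduce: (238/373)
  pull out 2: (2/373) = -1  (since 373 mod 8 = 5)
  reciprocity: (119/373) -> +(373/119)
  reduce: (16/119)
  pull out 2: (2/119) = +1  (since 119 mod 8 = 7)
  pull out 2: (2/119) = +1  (since 119 mod 8 = 7)
  pull out 2: (2/119) = +1  (since 119 mod 8 = 7)
  pull out 2: (2/119) = +1  (since 119 mod 8 = 7)
  (1/119) = 1
Product of signs = -1

-1


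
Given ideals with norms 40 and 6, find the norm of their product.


N(IJ) = N(I) * N(J)
= 40 * 6
= 240

240


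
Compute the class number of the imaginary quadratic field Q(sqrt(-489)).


K = Q(sqrt(-489)). d mod 4 = 3, so D = disc(K) = 4d = -1956
h(K) equals the number of primitive reduced positive-definite forms (a, b, c) = a*x^2 + b*x*y + c*y^2 with b^2 - 4ac = D,
where reduced means |b| <= a <= c, with b >= 0 whenever |b| = a or a = c, and primitive means gcd(a, b, c) = 1.
Reduced forces 3a^2 <= |D| = 1956, so 1 <= a <= 25; b must have the parity of D, and c = (b^2 - D)/(4a) must be an integer >= a.
Enumerate a = 1..25, b in [-a, a]:
  a=1: (1, 0, 489)  [1]
  a=2: (2, 2, 245)  [1]
  a=3: (3, 0, 163)  [1]
  a=4: none
  a=5: (5, -2, 98), (5, 2, 98)  [2]
  a=6: (6, 6, 83)  [1]
  a=7: (7, -2, 70), (7, 2, 70)  [2]
  a=8..9: none
  a=10: (10, -2, 49), (10, 2, 49)  [2]
  a=11..13: none
  a=14: (14, -2, 35), (14, 2, 35)  [2]
  a=15: (15, -12, 35), (15, 12, 35)  [2]
  a=16: none
  a=17: (17, -4, 29), (17, 4, 29)  [2]
  a=18: none
  a=19: (19, -18, 30), (19, 18, 30)  [2]
  a=20: none
  a=21: (21, -12, 25), (21, 12, 25)  [2]
  a=22..25: none
Total reduced forms: 1 + 1 + 1 + 2 + 1 + 2 + 2 + 2 + 2 + 2 + 2 + 2 = 20
h = 20

20


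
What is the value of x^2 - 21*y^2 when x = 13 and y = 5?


x^2 - d*y^2
= 13^2 - 21*5^2
= 169 - 525
= -356

-356


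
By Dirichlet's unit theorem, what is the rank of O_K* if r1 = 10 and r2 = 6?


By Dirichlet's unit theorem:
rank = r1 + r2 - 1
= 10 + 6 - 1
= 15

15


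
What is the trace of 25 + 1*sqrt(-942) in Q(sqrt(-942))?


Tr(a + b*sqrt(d)) = (a + b*sqrt(d)) + (a - b*sqrt(d)) = 2a
= 2 * (25)
= 50

50


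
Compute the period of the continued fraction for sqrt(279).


Run the CF algorithm for sqrt(279).
a_0 = floor(sqrt(279)) = 16; set m_0=0, q_0=1.
Recurrence: m' = q*a - m,  q' = (d - m'^2)/q,  a' = floor((a_0 + m')/q').
  step 1: m=16, q=23, a=1
  step 2: m=7, q=10, a=2
  step 3: m=13, q=11, a=2
  step 4: m=9, q=18, a=1
  step 5: m=9, q=11, a=2
  step 6: m=13, q=10, a=2
  step 7: m=7, q=23, a=1
  step 8: m=16, q=1, a=32
a_8 = 2*a_0 = 32, so the period closes here.
sqrt(279) = [16; 1, 2, 2, 1, 2, 2, 1, 32]
Period length = 8

8


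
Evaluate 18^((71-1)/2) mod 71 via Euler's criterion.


p = 71 is prime and the exponent is (p-1)/2 = 35, so by Euler's criterion 18^35 = (18/71) = +1 or -1 mod 71.
Compute by square-and-multiply:
  35 = 32 + 2 + 1 (binary 100011)
  Repeated squaring mod 71: 18^1 = 18, 18^2 = 40, 18^4 = 38, 18^8 = 24, 18^16 = 8, 18^32 = 64
  18^35 = 18^32 * 18^2 * 18^1 = 64 * 40 * 18 mod 71
    64 * 40 = 2560 = 4 mod 71
    4 * 18 = 72 = 1 mod 71
  18^35 = 1 mod 71
Result 1: 18 is a quadratic residue mod 71.
18^35 mod 71 = 1

1


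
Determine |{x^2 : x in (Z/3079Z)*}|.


For prime p, the number of non-zero quadratic residues is (p-1)/2.
= (3079-1)/2
= 1539

1539


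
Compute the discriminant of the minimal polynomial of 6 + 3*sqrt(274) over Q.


The element 6 + 3*sqrt(274) has minimal polynomial:
x^2 - 12*x - 2430
Discriminant = (-12)^2 - 4*(-2430)
= 144 + 9720
= 9864

9864


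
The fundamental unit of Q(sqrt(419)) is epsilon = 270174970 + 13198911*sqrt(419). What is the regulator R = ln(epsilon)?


epsilon = 270174970 + 13198911*sqrt(419)
= 5.4035e+08
R = ln(5.4035e+08)
= 20.1077

20.1077


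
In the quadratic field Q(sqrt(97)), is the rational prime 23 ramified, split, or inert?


K = Q(sqrt(97)). Since d mod 4 = 1, disc(K) = 97.
Check p | disc: 97 mod 23 = 5.
p does not divide disc. Compute Legendre symbol (d/p):
5^((23-1)/2) mod 23 = -1
(d/p) = -1, so p is inert: (p) stays prime with e=1, f=2, g=1.
Therefore p is inert.

inert


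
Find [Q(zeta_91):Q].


The degree equals Euler's totient phi(91).
91 = 7 * 13
phi(91) = 72

72


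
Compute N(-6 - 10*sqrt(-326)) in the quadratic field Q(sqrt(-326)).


N(a + b*sqrt(d)) = a^2 - d*b^2
= (-6)^2 - (-326)*(-10)^2
= 36 + 32600
= 32636

32636


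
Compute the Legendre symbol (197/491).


p = 491 is prime, so compute (197/491) with the reciprocity algorithm (Jacobi-symbol steps: pull out 2s via (2/n), flip via reciprocity, reduce):
  reciprocity: (197/491) -> +(491/197)
  reduce: (97/197)
  reciprocity: (97/197) -> +(197/97)
  reduce: (3/97)
  reciprocity: (3/97) -> +(97/3)
  reduce: (1/3)
  (1/3) = 1
Product of signs = 1
(197/491) = 1

1


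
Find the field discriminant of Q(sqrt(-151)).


For K = Q(sqrt(d)) with d squarefree: disc(K) = d if d = 1 mod 4, and disc(K) = 4d if d = 2 or 3 mod 4.
Here d = -151, and d mod 4 = 1.
d = 1 mod 4 (O_K = Z[(1+sqrt(d))/2]), so disc(K) = d = -151

-151


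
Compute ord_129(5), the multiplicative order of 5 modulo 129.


We want ord_129(5), the smallest k >= 1 with 5^k = 1 mod 129.
n = 129 = 3 * 43, phi(129) = 84; the order divides phi(n).
Divisors of 84: 1, 2, 3, 4, 6, 7, 12, 14, 21, 28, 42, 84
Repeated squaring mod 129: 5^1 = 5, 5^2 = 25, 5^4 = 109, 5^8 = 13, 5^16 = 40, 5^32 = 52, 5^64 = 124
Test divisors in increasing order:
  k=1: 5^1 = 5 mod 129
  k=2: 5^2 = 25 mod 129
  k=3: 5^3 = 25 * 5 = 125 mod 129
  k=4: 5^4 = 109 mod 129
  k=6: 5^6 = 109 * 25 = 16 mod 129
  k=7: 5^7 = 109 * 25 * 5 = 80 mod 129
  k=12: 5^12 = 13 * 109 = 127 mod 129
  k=14: 5^14 = 13 * 109 * 25 = 79 mod 129
  k=21: 5^21 = 40 * 109 * 5 = 128 mod 129
  k=28: 5^28 = 40 * 13 * 109 = 49 mod 129
  k=42: 5^42 = 52 * 13 * 25 = 1 mod 129  <- first divisor giving 1
Order = 42

42


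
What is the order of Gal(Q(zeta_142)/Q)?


|Gal(Q(zeta_142)/Q)| = phi(142)
= 70

70


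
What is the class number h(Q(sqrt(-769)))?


K = Q(sqrt(-769)). d mod 4 = 3, so D = disc(K) = 4d = -3076
h(K) equals the number of primitive reduced positive-definite forms (a, b, c) = a*x^2 + b*x*y + c*y^2 with b^2 - 4ac = D,
where reduced means |b| <= a <= c, with b >= 0 whenever |b| = a or a = c, and primitive means gcd(a, b, c) = 1.
Reduced forces 3a^2 <= |D| = 3076, so 1 <= a <= 32; b must have the parity of D, and c = (b^2 - D)/(4a) must be an integer >= a.
Enumerate a = 1..32, b in [-a, a]:
  a=1: (1, 0, 769)  [1]
  a=2: (2, 2, 385)  [1]
  a=3..4: none
  a=5: (5, -2, 154), (5, 2, 154)  [2]
  a=6: none
  a=7: (7, -2, 110), (7, 2, 110)  [2]
  a=8..9: none
  a=10: (10, -2, 77), (10, 2, 77)  [2]
  a=11: (11, -2, 70), (11, 2, 70)  [2]
  a=12..13: none
  a=14: (14, -2, 55), (14, 2, 55)  [2]
  a=15..16: none
  a=17: (17, -16, 49), (17, 16, 49)  [2]
  a=18..21: none
  a=22: (22, -2, 35), (22, 2, 35)  [2]
  a=23: (23, -12, 35), (23, 12, 35)  [2]
  a=24: none
  a=25: (25, -18, 34), (25, 18, 34)  [2]
  a=26..32: none
Total reduced forms: 1 + 1 + 2 + 2 + 2 + 2 + 2 + 2 + 2 + 2 + 2 = 20
h = 20

20


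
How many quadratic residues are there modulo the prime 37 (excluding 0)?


For prime p, the number of non-zero quadratic residues is (p-1)/2.
= (37-1)/2
= 18

18


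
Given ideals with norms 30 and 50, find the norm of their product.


N(IJ) = N(I) * N(J)
= 30 * 50
= 1500

1500


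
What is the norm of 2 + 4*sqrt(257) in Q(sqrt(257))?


N(a + b*sqrt(d)) = a^2 - d*b^2
= (2)^2 - (257)*(4)^2
= 4 - 4112
= -4108

-4108


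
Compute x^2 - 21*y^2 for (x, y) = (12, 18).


x^2 - d*y^2
= 12^2 - 21*18^2
= 144 - 6804
= -6660

-6660


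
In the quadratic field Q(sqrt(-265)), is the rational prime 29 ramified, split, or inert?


K = Q(sqrt(-265)). Since d mod 4 = 3, disc(K) = -1060.
Check p | disc: -1060 mod 29 = 13.
p does not divide disc. Compute Legendre symbol (d/p):
25^((29-1)/2) mod 29 = 1
(d/p) = 1, so p splits: (p) = P*P' with e=1, f=1, g=2.
Therefore p is split.

split


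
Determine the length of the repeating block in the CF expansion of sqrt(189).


Run the CF algorithm for sqrt(189).
a_0 = floor(sqrt(189)) = 13; set m_0=0, q_0=1.
Recurrence: m' = q*a - m,  q' = (d - m'^2)/q,  a' = floor((a_0 + m')/q').
  step 1: m=13, q=20, a=1
  step 2: m=7, q=7, a=2
  step 3: m=7, q=20, a=1
  step 4: m=13, q=1, a=26
a_4 = 2*a_0 = 26, so the period closes here.
sqrt(189) = [13; 1, 2, 1, 26]
Period length = 4

4


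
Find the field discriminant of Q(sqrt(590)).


For K = Q(sqrt(d)) with d squarefree: disc(K) = d if d = 1 mod 4, and disc(K) = 4d if d = 2 or 3 mod 4.
Here d = 590, and d mod 4 = 2.
d = 2 mod 4, not 1 (O_K = Z[sqrt(d)]), so disc(K) = 4d = 4 * (590) = 2360

2360


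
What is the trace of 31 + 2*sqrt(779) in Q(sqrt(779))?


Tr(a + b*sqrt(d)) = (a + b*sqrt(d)) + (a - b*sqrt(d)) = 2a
= 2 * (31)
= 62

62


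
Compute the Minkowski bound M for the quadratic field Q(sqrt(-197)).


d = -197, d mod 4 = 3, so disc(K) = 4d = -788; |disc(K)| = 788
Imaginary quadratic field, so n = 2, s = r2 = 1, r1 = 0
M = (n!/n^n) * (4/pi)^s * sqrt(|disc(K)|) = (2!/2^2) * (4/pi)^1 * sqrt(788)
= 0.5 * 1.273240 * 28.071338
= 17.8708

17.8708


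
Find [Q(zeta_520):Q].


The degree equals Euler's totient phi(520).
520 = 2^3 * 5 * 13
phi(520) = 192

192


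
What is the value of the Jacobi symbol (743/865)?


Compute (743/865) via quadratic reciprocity:
  reciprocity: (743/865) -> +(865/743)
  reduce: (122/743)
  pull out 2: (2/743) = +1  (since 743 mod 8 = 7)
  reciprocity: (61/743) -> +(743/61)
  reduce: (11/61)
  reciprocity: (11/61) -> +(61/11)
  reduce: (6/11)
  pull out 2: (2/11) = -1  (since 11 mod 8 = 3)
  reciprocity: (3/11) -> -(11/3)
  reduce: (2/3)
  pull out 2: (2/3) = -1  (since 3 mod 8 = 3)
  (1/3) = 1
Product of signs = -1

-1


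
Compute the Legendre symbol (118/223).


p = 223 is prime, so compute (118/223) with the reciprocity algorithm (Jacobi-symbol steps: pull out 2s via (2/n), flip via reciprocity, reduce):
  pull out 2: (2/223) = +1  (since 223 mod 8 = 7)
  reciprocity: (59/223) -> -(223/59)
  reduce: (46/59)
  pull out 2: (2/59) = -1  (since 59 mod 8 = 3)
  reciprocity: (23/59) -> -(59/23)
  reduce: (13/23)
  reciprocity: (13/23) -> +(23/13)
  reduce: (10/13)
  pull out 2: (2/13) = -1  (since 13 mod 8 = 5)
  reciprocity: (5/13) -> +(13/5)
  reduce: (3/5)
  reciprocity: (3/5) -> +(5/3)
  reduce: (2/3)
  pull out 2: (2/3) = -1  (since 3 mod 8 = 3)
  (1/3) = 1
Product of signs = -1
(118/223) = -1

-1


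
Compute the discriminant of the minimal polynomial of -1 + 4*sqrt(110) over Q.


The element -1 + 4*sqrt(110) has minimal polynomial:
x^2 + 2*x - 1759
Discriminant = (2)^2 - 4*(-1759)
= 4 + 7036
= 7040

7040


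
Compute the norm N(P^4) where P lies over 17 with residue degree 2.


N(P^a) = p^(a*f)
= 17^(4*2)
= 17^8
= 6975757441

6975757441


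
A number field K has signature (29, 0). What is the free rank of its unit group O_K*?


By Dirichlet's unit theorem:
rank = r1 + r2 - 1
= 29 + 0 - 1
= 28

28


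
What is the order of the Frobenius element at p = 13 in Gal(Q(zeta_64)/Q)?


The Frobenius at p in Gal(Q(zeta_n)/Q) = (Z/nZ)* is the class of p, so its order is ord_64(13), the smallest k >= 1 with 13^k = 1 mod 64.
n = 64 = 2^6, phi(64) = 32; the order divides phi(n).
Divisors of 32: 1, 2, 4, 8, 16, 32
Repeated squaring mod 64: 13^1 = 13, 13^2 = 41, 13^4 = 17, 13^8 = 33, 13^16 = 1, 13^32 = 1
Test divisors in increasing order:
  k=1: 13^1 = 13 mod 64
  k=2: 13^2 = 41 mod 64
  k=4: 13^4 = 17 mod 64
  k=8: 13^8 = 33 mod 64
  k=16: 13^16 = 1 mod 64  <- first divisor giving 1
Order = 16

16


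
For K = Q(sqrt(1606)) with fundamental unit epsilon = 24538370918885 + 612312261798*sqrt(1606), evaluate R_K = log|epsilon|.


epsilon = 24538370918885 + 612312261798*sqrt(1606)
= 4.9077e+13
R = ln(4.9077e+13)
= 31.5244

31.5244


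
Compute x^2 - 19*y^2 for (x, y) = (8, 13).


x^2 - d*y^2
= 8^2 - 19*13^2
= 64 - 3211
= -3147

-3147


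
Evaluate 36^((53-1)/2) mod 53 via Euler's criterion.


p = 53 is prime and the exponent is (p-1)/2 = 26, so by Euler's criterion 36^26 = (36/53) = +1 or -1 mod 53.
Compute by square-and-multiply:
  26 = 16 + 8 + 2 (binary 11010)
  Repeated squaring mod 53: 36^1 = 36, 36^2 = 24, 36^4 = 46, 36^8 = 49, 36^16 = 16
  36^26 = 36^16 * 36^8 * 36^2 = 16 * 49 * 24 mod 53
    16 * 49 = 784 = 42 mod 53
    42 * 24 = 1008 = 1 mod 53
  36^26 = 1 mod 53
Result 1: 36 is a quadratic residue mod 53.
36^26 mod 53 = 1

1


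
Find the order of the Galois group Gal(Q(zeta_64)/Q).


|Gal(Q(zeta_64)/Q)| = phi(64)
= 32

32


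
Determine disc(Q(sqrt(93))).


For K = Q(sqrt(d)) with d squarefree: disc(K) = d if d = 1 mod 4, and disc(K) = 4d if d = 2 or 3 mod 4.
Here d = 93, and d mod 4 = 1.
d = 1 mod 4 (O_K = Z[(1+sqrt(d))/2]), so disc(K) = d = 93

93


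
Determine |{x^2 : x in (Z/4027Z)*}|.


For prime p, the number of non-zero quadratic residues is (p-1)/2.
= (4027-1)/2
= 2013

2013


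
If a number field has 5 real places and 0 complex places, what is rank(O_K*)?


By Dirichlet's unit theorem:
rank = r1 + r2 - 1
= 5 + 0 - 1
= 4

4


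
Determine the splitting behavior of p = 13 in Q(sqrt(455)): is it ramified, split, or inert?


K = Q(sqrt(455)). Since d mod 4 = 3, disc(K) = 1820.
Check p | disc: 1820 mod 13 = 0.
p divides disc, so p ramifies: (p) = P^2 with e=2, f=1, g=1.
Therefore p is ramified.

ramified


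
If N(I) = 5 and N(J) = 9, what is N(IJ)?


N(IJ) = N(I) * N(J)
= 5 * 9
= 45

45


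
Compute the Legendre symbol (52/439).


p = 439 is prime, so compute (52/439) with the reciprocity algorithm (Jacobi-symbol steps: pull out 2s via (2/n), flip via reciprocity, reduce):
  pull out 2: (2/439) = +1  (since 439 mod 8 = 7)
  pull out 2: (2/439) = +1  (since 439 mod 8 = 7)
  reciprocity: (13/439) -> +(439/13)
  reduce: (10/13)
  pull out 2: (2/13) = -1  (since 13 mod 8 = 5)
  reciprocity: (5/13) -> +(13/5)
  reduce: (3/5)
  reciprocity: (3/5) -> +(5/3)
  reduce: (2/3)
  pull out 2: (2/3) = -1  (since 3 mod 8 = 3)
  (1/3) = 1
Product of signs = 1
(52/439) = 1

1


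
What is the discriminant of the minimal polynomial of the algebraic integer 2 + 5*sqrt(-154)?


The element 2 + 5*sqrt(-154) has minimal polynomial:
x^2 - 4*x + 3854
Discriminant = (-4)^2 - 4*(3854)
= 16 - 15416
= -15400

-15400


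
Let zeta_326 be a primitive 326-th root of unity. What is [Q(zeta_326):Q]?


The degree equals Euler's totient phi(326).
326 = 2 * 163
phi(326) = 162

162


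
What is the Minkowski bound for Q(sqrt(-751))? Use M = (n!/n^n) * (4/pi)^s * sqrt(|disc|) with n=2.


d = -751, d mod 4 = 1, so disc(K) = d = -751; |disc(K)| = 751
Imaginary quadratic field, so n = 2, s = r2 = 1, r1 = 0
M = (n!/n^n) * (4/pi)^s * sqrt(|disc(K)|) = (2!/2^2) * (4/pi)^1 * sqrt(751)
= 0.5 * 1.273240 * 27.404379
= 17.4462

17.4462


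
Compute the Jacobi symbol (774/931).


Compute (774/931) via quadratic reciprocity:
  pull out 2: (2/931) = -1  (since 931 mod 8 = 3)
  reciprocity: (387/931) -> -(931/387)
  reduce: (157/387)
  reciprocity: (157/387) -> +(387/157)
  reduce: (73/157)
  reciprocity: (73/157) -> +(157/73)
  reduce: (11/73)
  reciprocity: (11/73) -> +(73/11)
  reduce: (7/11)
  reciprocity: (7/11) -> -(11/7)
  reduce: (4/7)
  pull out 2: (2/7) = +1  (since 7 mod 8 = 7)
  pull out 2: (2/7) = +1  (since 7 mod 8 = 7)
  (1/7) = 1
Product of signs = -1

-1


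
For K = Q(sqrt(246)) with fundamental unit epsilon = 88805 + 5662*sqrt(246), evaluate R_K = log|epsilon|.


epsilon = 88805 + 5662*sqrt(246)
= 177610.0000
R = ln(177610.0000)
= 12.0873

12.0873


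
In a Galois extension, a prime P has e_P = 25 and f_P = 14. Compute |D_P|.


|D_P| = e * f
= 25 * 14
= 350

350


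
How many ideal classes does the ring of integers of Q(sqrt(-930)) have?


K = Q(sqrt(-930)). d mod 4 = 2, so D = disc(K) = 4d = -3720
h(K) equals the number of primitive reduced positive-definite forms (a, b, c) = a*x^2 + b*x*y + c*y^2 with b^2 - 4ac = D,
where reduced means |b| <= a <= c, with b >= 0 whenever |b| = a or a = c, and primitive means gcd(a, b, c) = 1.
Reduced forces 3a^2 <= |D| = 3720, so 1 <= a <= 35; b must have the parity of D, and c = (b^2 - D)/(4a) must be an integer >= a.
Enumerate a = 1..35, b in [-a, a]:
  a=1: (1, 0, 930)  [1]
  a=2: (2, 0, 465)  [1]
  a=3: (3, 0, 310)  [1]
  a=4: none
  a=5: (5, 0, 186)  [1]
  a=6: (6, 0, 155)  [1]
  a=7: (7, -2, 133), (7, 2, 133)  [2]
  a=8..9: none
  a=10: (10, 0, 93)  [1]
  a=11: (11, -8, 86), (11, 8, 86)  [2]
  a=12..13: none
  a=14: (14, -12, 69), (14, 12, 69)  [2]
  a=15: (15, 0, 62)  [1]
  a=16..18: none
  a=19: (19, -2, 49), (19, 2, 49)  [2]
  a=20: none
  a=21: (21, -12, 46), (21, 12, 46)  [2]
  a=22: (22, -8, 43), (22, 8, 43)  [2]
  a=23: (23, -12, 42), (23, 12, 42)  [2]
  a=24..29: none
  a=30: (30, 0, 31)  [1]
  a=31..32: none
  a=33: (33, -30, 35), (33, 30, 35)  [2]
  a=34..35: none
Total reduced forms: 1 + 1 + 1 + 1 + 1 + 2 + 1 + 2 + 2 + 1 + 2 + 2 + 2 + 2 + 1 + 2 = 24
h = 24

24


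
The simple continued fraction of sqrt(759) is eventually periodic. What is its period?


Run the CF algorithm for sqrt(759).
a_0 = floor(sqrt(759)) = 27; set m_0=0, q_0=1.
Recurrence: m' = q*a - m,  q' = (d - m'^2)/q,  a' = floor((a_0 + m')/q').
  step 1: m=27, q=30, a=1
  step 2: m=3, q=25, a=1
  step 3: m=22, q=11, a=4
  step 4: m=22, q=25, a=1
  step 5: m=3, q=30, a=1
  step 6: m=27, q=1, a=54
a_6 = 2*a_0 = 54, so the period closes here.
sqrt(759) = [27; 1, 1, 4, 1, 1, 54]
Period length = 6

6


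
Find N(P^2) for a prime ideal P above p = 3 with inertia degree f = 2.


N(P^a) = p^(a*f)
= 3^(2*2)
= 3^4
= 81

81


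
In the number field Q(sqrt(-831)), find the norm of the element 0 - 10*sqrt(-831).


N(a + b*sqrt(d)) = a^2 - d*b^2
= (0)^2 - (-831)*(-10)^2
= 0 + 83100
= 83100

83100


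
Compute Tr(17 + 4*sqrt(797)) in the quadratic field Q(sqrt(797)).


Tr(a + b*sqrt(d)) = (a + b*sqrt(d)) + (a - b*sqrt(d)) = 2a
= 2 * (17)
= 34

34


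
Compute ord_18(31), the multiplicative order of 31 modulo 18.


We want ord_18(31), the smallest k >= 1 with 31^k = 1 mod 18.
n = 18 = 2 * 3^2, phi(18) = 6; the order divides phi(n).
Divisors of 6: 1, 2, 3, 6
Repeated squaring mod 18: 31^1 = 13, 31^2 = 7, 31^4 = 13
Test divisors in increasing order:
  k=1: 31^1 = 13 mod 18
  k=2: 31^2 = 7 mod 18
  k=3: 31^3 = 7 * 13 = 1 mod 18  <- first divisor giving 1
Order = 3

3


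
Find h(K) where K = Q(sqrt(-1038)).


K = Q(sqrt(-1038)). d mod 4 = 2, so D = disc(K) = 4d = -4152
h(K) equals the number of primitive reduced positive-definite forms (a, b, c) = a*x^2 + b*x*y + c*y^2 with b^2 - 4ac = D,
where reduced means |b| <= a <= c, with b >= 0 whenever |b| = a or a = c, and primitive means gcd(a, b, c) = 1.
Reduced forces 3a^2 <= |D| = 4152, so 1 <= a <= 37; b must have the parity of D, and c = (b^2 - D)/(4a) must be an integer >= a.
Enumerate a = 1..37, b in [-a, a]:
  a=1: (1, 0, 1038)  [1]
  a=2: (2, 0, 519)  [1]
  a=3: (3, 0, 346)  [1]
  a=4..5: none
  a=6: (6, 0, 173)  [1]
  a=7..16: none
  a=17: (17, -8, 62), (17, 8, 62)  [2]
  a=18: none
  a=19: (19, -16, 58), (19, 16, 58)  [2]
  a=20..28: none
  a=29: (29, -16, 38), (29, 16, 38)  [2]
  a=30: none
  a=31: (31, -8, 34), (31, 8, 34)  [2]
  a=32..37: none
Total reduced forms: 1 + 1 + 1 + 1 + 2 + 2 + 2 + 2 = 12
h = 12

12


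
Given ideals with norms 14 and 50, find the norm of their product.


N(IJ) = N(I) * N(J)
= 14 * 50
= 700

700


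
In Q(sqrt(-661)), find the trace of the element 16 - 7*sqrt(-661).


Tr(a + b*sqrt(d)) = (a + b*sqrt(d)) + (a - b*sqrt(d)) = 2a
= 2 * (16)
= 32

32


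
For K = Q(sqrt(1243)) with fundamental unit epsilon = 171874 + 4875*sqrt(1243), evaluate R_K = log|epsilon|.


epsilon = 171874 + 4875*sqrt(1243)
= 343748.0000
R = ln(343748.0000)
= 12.7477

12.7477


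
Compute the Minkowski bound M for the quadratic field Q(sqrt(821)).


d = 821, d mod 4 = 1, so disc(K) = d = 821; |disc(K)| = 821
Real quadratic field, so n = 2, s = r2 = 0, r1 = 2
M = (n!/n^n) * (4/pi)^s * sqrt(|disc(K)|) = (2!/2^2) * (4/pi)^0 * sqrt(821)
= 0.5 * 1.000000 * 28.653098
= 14.3265

14.3265


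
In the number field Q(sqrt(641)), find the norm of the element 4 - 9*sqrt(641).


N(a + b*sqrt(d)) = a^2 - d*b^2
= (4)^2 - (641)*(-9)^2
= 16 - 51921
= -51905

-51905
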